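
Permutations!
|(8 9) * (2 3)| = 2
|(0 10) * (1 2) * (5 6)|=|(0 10)(1 2)(5 6)|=2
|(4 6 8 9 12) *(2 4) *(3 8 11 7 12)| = 6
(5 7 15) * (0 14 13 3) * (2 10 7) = (0 14 13 3)(2 10 7 15 5) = [14, 1, 10, 0, 4, 2, 6, 15, 8, 9, 7, 11, 12, 3, 13, 5]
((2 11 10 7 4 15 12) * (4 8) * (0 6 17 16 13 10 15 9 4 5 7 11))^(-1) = (0 2 12 15 11 10 13 16 17 6)(4 9)(5 8 7)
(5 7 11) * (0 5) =(0 5 7 11) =[5, 1, 2, 3, 4, 7, 6, 11, 8, 9, 10, 0]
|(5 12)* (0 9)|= 2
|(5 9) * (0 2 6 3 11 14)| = 6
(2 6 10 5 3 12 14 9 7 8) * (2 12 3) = (2 6 10 5)(7 8 12 14 9) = [0, 1, 6, 3, 4, 2, 10, 8, 12, 7, 5, 11, 14, 13, 9]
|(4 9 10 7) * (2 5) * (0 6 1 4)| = |(0 6 1 4 9 10 7)(2 5)| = 14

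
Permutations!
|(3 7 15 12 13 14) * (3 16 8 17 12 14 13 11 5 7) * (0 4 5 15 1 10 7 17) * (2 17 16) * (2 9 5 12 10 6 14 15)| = 15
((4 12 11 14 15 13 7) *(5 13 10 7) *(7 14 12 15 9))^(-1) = (4 7 9 14 10 15)(5 13)(11 12)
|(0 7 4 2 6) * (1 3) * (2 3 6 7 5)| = |(0 5 2 7 4 3 1 6)| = 8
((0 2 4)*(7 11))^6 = (11)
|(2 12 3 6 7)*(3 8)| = |(2 12 8 3 6 7)| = 6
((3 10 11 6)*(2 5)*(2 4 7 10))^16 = ((2 5 4 7 10 11 6 3))^16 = (11)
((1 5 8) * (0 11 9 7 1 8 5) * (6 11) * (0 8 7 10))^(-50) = (11)(1 8 7)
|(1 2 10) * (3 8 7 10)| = 6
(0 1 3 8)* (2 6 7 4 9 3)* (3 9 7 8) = (9)(0 1 2 6 8)(4 7) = [1, 2, 6, 3, 7, 5, 8, 4, 0, 9]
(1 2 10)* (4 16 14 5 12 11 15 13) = (1 2 10)(4 16 14 5 12 11 15 13) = [0, 2, 10, 3, 16, 12, 6, 7, 8, 9, 1, 15, 11, 4, 5, 13, 14]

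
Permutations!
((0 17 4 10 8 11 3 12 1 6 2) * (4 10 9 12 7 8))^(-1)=((0 17 10 4 9 12 1 6 2)(3 7 8 11))^(-1)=(0 2 6 1 12 9 4 10 17)(3 11 8 7)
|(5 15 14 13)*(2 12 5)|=|(2 12 5 15 14 13)|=6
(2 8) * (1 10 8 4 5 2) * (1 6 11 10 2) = [0, 2, 4, 3, 5, 1, 11, 7, 6, 9, 8, 10] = (1 2 4 5)(6 11 10 8)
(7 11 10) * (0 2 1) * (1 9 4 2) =(0 1)(2 9 4)(7 11 10) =[1, 0, 9, 3, 2, 5, 6, 11, 8, 4, 7, 10]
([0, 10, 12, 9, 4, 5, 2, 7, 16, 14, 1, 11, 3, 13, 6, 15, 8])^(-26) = (16)(2 14 3)(6 9 12)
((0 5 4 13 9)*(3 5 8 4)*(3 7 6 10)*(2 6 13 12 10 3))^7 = (0 3 4 7 10 9 6 8 5 12 13 2)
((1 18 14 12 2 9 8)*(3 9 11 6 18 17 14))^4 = (1 2 3 17 11 9 14 6 8 12 18)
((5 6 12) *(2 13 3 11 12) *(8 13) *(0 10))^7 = ((0 10)(2 8 13 3 11 12 5 6))^7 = (0 10)(2 6 5 12 11 3 13 8)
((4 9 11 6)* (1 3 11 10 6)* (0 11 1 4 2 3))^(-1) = ((0 11 4 9 10 6 2 3 1))^(-1) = (0 1 3 2 6 10 9 4 11)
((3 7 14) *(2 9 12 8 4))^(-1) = (2 4 8 12 9)(3 14 7)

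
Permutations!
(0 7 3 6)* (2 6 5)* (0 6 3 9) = (0 7 9)(2 3 5) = [7, 1, 3, 5, 4, 2, 6, 9, 8, 0]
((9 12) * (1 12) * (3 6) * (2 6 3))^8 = (1 9 12)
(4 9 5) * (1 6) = (1 6)(4 9 5) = [0, 6, 2, 3, 9, 4, 1, 7, 8, 5]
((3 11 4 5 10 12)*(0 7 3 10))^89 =((0 7 3 11 4 5)(10 12))^89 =(0 5 4 11 3 7)(10 12)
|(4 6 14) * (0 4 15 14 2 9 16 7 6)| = 10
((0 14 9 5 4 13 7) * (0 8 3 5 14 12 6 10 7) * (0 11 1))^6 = (14)(0 3)(1 8)(4 6)(5 12)(7 11)(10 13) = ((0 12 6 10 7 8 3 5 4 13 11 1)(9 14))^6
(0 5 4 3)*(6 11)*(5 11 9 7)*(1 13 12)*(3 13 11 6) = (0 6 9 7 5 4 13 12 1 11 3) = [6, 11, 2, 0, 13, 4, 9, 5, 8, 7, 10, 3, 1, 12]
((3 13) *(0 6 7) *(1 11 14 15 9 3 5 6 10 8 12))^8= (0 9 8 13 1 6 14)(3 12 5 11 7 15 10)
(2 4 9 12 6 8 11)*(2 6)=[0, 1, 4, 3, 9, 5, 8, 7, 11, 12, 10, 6, 2]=(2 4 9 12)(6 8 11)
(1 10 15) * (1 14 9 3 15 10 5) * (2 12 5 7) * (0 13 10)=[13, 7, 12, 15, 4, 1, 6, 2, 8, 3, 0, 11, 5, 10, 9, 14]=(0 13 10)(1 7 2 12 5)(3 15 14 9)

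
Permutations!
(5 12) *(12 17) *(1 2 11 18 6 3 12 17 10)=[0, 2, 11, 12, 4, 10, 3, 7, 8, 9, 1, 18, 5, 13, 14, 15, 16, 17, 6]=(1 2 11 18 6 3 12 5 10)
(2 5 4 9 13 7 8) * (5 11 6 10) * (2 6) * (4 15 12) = (2 11)(4 9 13 7 8 6 10 5 15 12) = [0, 1, 11, 3, 9, 15, 10, 8, 6, 13, 5, 2, 4, 7, 14, 12]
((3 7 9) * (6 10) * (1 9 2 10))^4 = (1 2 9 10 3 6 7)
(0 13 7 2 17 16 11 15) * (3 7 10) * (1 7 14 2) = (0 13 10 3 14 2 17 16 11 15)(1 7) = [13, 7, 17, 14, 4, 5, 6, 1, 8, 9, 3, 15, 12, 10, 2, 0, 11, 16]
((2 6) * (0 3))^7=(0 3)(2 6)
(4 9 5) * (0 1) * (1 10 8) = [10, 0, 2, 3, 9, 4, 6, 7, 1, 5, 8] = (0 10 8 1)(4 9 5)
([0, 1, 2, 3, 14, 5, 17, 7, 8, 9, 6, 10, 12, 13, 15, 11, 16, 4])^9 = [0, 1, 2, 3, 15, 5, 4, 7, 8, 9, 17, 6, 12, 13, 11, 10, 16, 14]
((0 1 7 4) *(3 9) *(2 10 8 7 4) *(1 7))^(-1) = (0 4 1 8 10 2 7)(3 9)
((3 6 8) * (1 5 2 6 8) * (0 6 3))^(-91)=(8)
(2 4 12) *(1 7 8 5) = (1 7 8 5)(2 4 12) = [0, 7, 4, 3, 12, 1, 6, 8, 5, 9, 10, 11, 2]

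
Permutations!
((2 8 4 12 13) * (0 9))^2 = (2 4 13 8 12)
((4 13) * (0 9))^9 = (0 9)(4 13)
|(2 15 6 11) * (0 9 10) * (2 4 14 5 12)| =|(0 9 10)(2 15 6 11 4 14 5 12)| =24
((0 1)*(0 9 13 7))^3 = (0 13 1 7 9)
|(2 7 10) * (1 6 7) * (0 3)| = 10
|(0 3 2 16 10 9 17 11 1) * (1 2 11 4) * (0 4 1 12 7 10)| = 35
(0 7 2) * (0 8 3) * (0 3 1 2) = [7, 2, 8, 3, 4, 5, 6, 0, 1] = (0 7)(1 2 8)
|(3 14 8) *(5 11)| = |(3 14 8)(5 11)| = 6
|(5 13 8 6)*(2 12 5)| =6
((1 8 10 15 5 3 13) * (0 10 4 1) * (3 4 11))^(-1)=(0 13 3 11 8 1 4 5 15 10)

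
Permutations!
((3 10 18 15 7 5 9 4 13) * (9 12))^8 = (3 4 12 7 18)(5 15 10 13 9) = ((3 10 18 15 7 5 12 9 4 13))^8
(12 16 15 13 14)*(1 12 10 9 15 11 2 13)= (1 12 16 11 2 13 14 10 9 15)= [0, 12, 13, 3, 4, 5, 6, 7, 8, 15, 9, 2, 16, 14, 10, 1, 11]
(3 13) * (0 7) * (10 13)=(0 7)(3 10 13)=[7, 1, 2, 10, 4, 5, 6, 0, 8, 9, 13, 11, 12, 3]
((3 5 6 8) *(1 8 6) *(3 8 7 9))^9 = (1 5 3 9 7)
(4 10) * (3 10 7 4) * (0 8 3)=(0 8 3 10)(4 7)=[8, 1, 2, 10, 7, 5, 6, 4, 3, 9, 0]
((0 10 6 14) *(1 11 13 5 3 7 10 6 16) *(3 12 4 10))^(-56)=((0 6 14)(1 11 13 5 12 4 10 16)(3 7))^(-56)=(16)(0 6 14)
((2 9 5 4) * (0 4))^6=((0 4 2 9 5))^6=(0 4 2 9 5)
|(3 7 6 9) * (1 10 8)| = |(1 10 8)(3 7 6 9)| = 12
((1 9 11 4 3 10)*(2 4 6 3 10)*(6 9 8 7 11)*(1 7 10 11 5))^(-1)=((1 8 10 7 5)(2 4 11 9 6 3))^(-1)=(1 5 7 10 8)(2 3 6 9 11 4)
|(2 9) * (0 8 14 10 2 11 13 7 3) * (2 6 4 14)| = |(0 8 2 9 11 13 7 3)(4 14 10 6)| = 8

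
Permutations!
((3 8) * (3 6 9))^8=((3 8 6 9))^8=(9)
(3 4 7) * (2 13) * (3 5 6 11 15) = [0, 1, 13, 4, 7, 6, 11, 5, 8, 9, 10, 15, 12, 2, 14, 3] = (2 13)(3 4 7 5 6 11 15)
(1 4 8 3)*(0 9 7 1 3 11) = (0 9 7 1 4 8 11) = [9, 4, 2, 3, 8, 5, 6, 1, 11, 7, 10, 0]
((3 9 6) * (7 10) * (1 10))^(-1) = ((1 10 7)(3 9 6))^(-1) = (1 7 10)(3 6 9)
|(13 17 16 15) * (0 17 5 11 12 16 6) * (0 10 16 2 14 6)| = |(0 17)(2 14 6 10 16 15 13 5 11 12)| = 10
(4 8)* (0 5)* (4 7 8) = (0 5)(7 8) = [5, 1, 2, 3, 4, 0, 6, 8, 7]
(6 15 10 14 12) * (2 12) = (2 12 6 15 10 14) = [0, 1, 12, 3, 4, 5, 15, 7, 8, 9, 14, 11, 6, 13, 2, 10]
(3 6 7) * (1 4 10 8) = (1 4 10 8)(3 6 7) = [0, 4, 2, 6, 10, 5, 7, 3, 1, 9, 8]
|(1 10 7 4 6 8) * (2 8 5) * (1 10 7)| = |(1 7 4 6 5 2 8 10)| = 8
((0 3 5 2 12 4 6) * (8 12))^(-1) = (0 6 4 12 8 2 5 3)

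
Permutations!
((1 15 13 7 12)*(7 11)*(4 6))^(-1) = (1 12 7 11 13 15)(4 6)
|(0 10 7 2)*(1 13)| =4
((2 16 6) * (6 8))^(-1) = ((2 16 8 6))^(-1) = (2 6 8 16)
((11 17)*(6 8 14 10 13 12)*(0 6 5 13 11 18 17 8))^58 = ((0 6)(5 13 12)(8 14 10 11)(17 18))^58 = (18)(5 13 12)(8 10)(11 14)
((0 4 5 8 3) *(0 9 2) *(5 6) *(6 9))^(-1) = (0 2 9 4)(3 8 5 6)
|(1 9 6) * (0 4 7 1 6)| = 5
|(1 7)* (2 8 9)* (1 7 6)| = 6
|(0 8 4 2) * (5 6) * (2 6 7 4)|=|(0 8 2)(4 6 5 7)|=12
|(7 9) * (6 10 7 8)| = |(6 10 7 9 8)| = 5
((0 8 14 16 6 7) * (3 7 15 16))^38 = (0 3 8 7 14)(6 16 15)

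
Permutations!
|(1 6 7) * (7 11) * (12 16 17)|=|(1 6 11 7)(12 16 17)|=12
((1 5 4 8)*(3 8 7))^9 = ((1 5 4 7 3 8))^9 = (1 7)(3 5)(4 8)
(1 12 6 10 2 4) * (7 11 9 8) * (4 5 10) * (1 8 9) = [0, 12, 5, 3, 8, 10, 4, 11, 7, 9, 2, 1, 6] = (1 12 6 4 8 7 11)(2 5 10)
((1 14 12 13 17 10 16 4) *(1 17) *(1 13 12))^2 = (4 10)(16 17) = ((1 14)(4 17 10 16))^2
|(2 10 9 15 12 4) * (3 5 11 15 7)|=|(2 10 9 7 3 5 11 15 12 4)|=10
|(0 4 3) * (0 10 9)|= 5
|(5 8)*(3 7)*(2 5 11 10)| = |(2 5 8 11 10)(3 7)| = 10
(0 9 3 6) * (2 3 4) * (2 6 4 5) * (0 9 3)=(0 3 4 6 9 5 2)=[3, 1, 0, 4, 6, 2, 9, 7, 8, 5]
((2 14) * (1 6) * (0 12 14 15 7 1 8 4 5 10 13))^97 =(0 1 13 7 10 15 5 2 4 14 8 12 6)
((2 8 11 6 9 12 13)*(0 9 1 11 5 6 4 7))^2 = (0 12 2 5 1 4)(6 11 7 9 13 8)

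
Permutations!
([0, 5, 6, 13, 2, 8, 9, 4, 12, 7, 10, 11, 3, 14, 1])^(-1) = [0, 14, 4, 12, 7, 1, 2, 9, 5, 6, 10, 11, 8, 3, 13]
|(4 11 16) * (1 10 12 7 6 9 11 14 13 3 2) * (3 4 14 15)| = 14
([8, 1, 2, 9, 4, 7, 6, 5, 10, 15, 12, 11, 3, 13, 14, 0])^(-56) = (15)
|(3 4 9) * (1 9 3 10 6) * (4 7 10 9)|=|(1 4 3 7 10 6)|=6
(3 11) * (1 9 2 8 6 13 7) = (1 9 2 8 6 13 7)(3 11) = [0, 9, 8, 11, 4, 5, 13, 1, 6, 2, 10, 3, 12, 7]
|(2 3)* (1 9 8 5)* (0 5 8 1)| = 2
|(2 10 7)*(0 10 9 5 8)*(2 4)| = |(0 10 7 4 2 9 5 8)| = 8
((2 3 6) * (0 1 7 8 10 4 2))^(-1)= ((0 1 7 8 10 4 2 3 6))^(-1)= (0 6 3 2 4 10 8 7 1)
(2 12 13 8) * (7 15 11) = (2 12 13 8)(7 15 11) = [0, 1, 12, 3, 4, 5, 6, 15, 2, 9, 10, 7, 13, 8, 14, 11]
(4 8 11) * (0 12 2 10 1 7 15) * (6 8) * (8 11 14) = (0 12 2 10 1 7 15)(4 6 11)(8 14) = [12, 7, 10, 3, 6, 5, 11, 15, 14, 9, 1, 4, 2, 13, 8, 0]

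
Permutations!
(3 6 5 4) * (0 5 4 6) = (0 5 6 4 3) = [5, 1, 2, 0, 3, 6, 4]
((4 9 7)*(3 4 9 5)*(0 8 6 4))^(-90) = ((0 8 6 4 5 3)(7 9))^(-90) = (9)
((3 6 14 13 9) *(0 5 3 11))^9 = ((0 5 3 6 14 13 9 11))^9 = (0 5 3 6 14 13 9 11)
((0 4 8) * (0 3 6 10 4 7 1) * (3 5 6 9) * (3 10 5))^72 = (3 10 8 9 4)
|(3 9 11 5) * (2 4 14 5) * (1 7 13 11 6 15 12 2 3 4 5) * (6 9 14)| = |(1 7 13 11 3 14)(2 5 4 6 15 12)| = 6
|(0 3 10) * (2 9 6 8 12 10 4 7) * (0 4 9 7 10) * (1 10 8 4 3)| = 18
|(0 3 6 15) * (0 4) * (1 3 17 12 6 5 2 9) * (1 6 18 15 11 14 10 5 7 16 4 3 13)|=126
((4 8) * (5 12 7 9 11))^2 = (5 7 11 12 9) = ((4 8)(5 12 7 9 11))^2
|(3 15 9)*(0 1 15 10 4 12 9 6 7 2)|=30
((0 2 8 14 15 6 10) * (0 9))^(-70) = (0 8 15 10)(2 14 6 9)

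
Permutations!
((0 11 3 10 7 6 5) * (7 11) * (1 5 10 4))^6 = (0 4 10)(1 11 7)(3 6 5)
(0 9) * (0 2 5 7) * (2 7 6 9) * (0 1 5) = (0 2)(1 5 6 9 7) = [2, 5, 0, 3, 4, 6, 9, 1, 8, 7]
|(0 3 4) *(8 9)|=|(0 3 4)(8 9)|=6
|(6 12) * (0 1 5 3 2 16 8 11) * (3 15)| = 18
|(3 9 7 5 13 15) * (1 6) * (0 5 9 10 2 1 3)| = 20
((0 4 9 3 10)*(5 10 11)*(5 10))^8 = ((0 4 9 3 11 10))^8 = (0 9 11)(3 10 4)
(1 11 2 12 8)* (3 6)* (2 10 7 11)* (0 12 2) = [12, 0, 2, 6, 4, 5, 3, 11, 1, 9, 7, 10, 8] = (0 12 8 1)(3 6)(7 11 10)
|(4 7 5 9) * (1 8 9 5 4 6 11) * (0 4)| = |(0 4 7)(1 8 9 6 11)| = 15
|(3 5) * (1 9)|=2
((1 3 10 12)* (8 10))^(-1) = (1 12 10 8 3)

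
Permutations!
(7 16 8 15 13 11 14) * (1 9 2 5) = (1 9 2 5)(7 16 8 15 13 11 14) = [0, 9, 5, 3, 4, 1, 6, 16, 15, 2, 10, 14, 12, 11, 7, 13, 8]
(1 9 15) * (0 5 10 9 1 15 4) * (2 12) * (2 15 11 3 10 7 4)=(0 5 7 4)(2 12 15 11 3 10 9)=[5, 1, 12, 10, 0, 7, 6, 4, 8, 2, 9, 3, 15, 13, 14, 11]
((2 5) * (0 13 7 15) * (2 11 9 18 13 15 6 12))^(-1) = (0 15)(2 12 6 7 13 18 9 11 5)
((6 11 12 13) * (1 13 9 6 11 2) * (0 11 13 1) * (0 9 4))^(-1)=((13)(0 11 12 4)(2 9 6))^(-1)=(13)(0 4 12 11)(2 6 9)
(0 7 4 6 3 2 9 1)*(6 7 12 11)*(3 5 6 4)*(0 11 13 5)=(0 12 13 5 6)(1 11 4 7 3 2 9)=[12, 11, 9, 2, 7, 6, 0, 3, 8, 1, 10, 4, 13, 5]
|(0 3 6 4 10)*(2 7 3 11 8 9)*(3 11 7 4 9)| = |(0 7 11 8 3 6 9 2 4 10)| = 10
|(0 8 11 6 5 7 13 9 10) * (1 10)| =|(0 8 11 6 5 7 13 9 1 10)| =10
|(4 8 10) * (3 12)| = 6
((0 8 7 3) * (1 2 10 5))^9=((0 8 7 3)(1 2 10 5))^9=(0 8 7 3)(1 2 10 5)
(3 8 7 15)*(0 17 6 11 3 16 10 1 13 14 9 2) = (0 17 6 11 3 8 7 15 16 10 1 13 14 9 2) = [17, 13, 0, 8, 4, 5, 11, 15, 7, 2, 1, 3, 12, 14, 9, 16, 10, 6]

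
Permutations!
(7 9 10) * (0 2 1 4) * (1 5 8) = [2, 4, 5, 3, 0, 8, 6, 9, 1, 10, 7] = (0 2 5 8 1 4)(7 9 10)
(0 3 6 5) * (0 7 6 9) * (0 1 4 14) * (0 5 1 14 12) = [3, 4, 2, 9, 12, 7, 1, 6, 8, 14, 10, 11, 0, 13, 5] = (0 3 9 14 5 7 6 1 4 12)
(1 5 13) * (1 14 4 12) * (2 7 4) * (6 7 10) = [0, 5, 10, 3, 12, 13, 7, 4, 8, 9, 6, 11, 1, 14, 2] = (1 5 13 14 2 10 6 7 4 12)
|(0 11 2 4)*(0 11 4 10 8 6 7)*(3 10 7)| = |(0 4 11 2 7)(3 10 8 6)| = 20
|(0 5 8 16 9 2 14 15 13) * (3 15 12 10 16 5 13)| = |(0 13)(2 14 12 10 16 9)(3 15)(5 8)| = 6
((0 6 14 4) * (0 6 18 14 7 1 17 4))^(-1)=((0 18 14)(1 17 4 6 7))^(-1)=(0 14 18)(1 7 6 4 17)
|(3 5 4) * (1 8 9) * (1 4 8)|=|(3 5 8 9 4)|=5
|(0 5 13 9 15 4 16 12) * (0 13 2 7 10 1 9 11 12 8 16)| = 18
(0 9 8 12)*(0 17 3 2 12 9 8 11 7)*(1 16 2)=(0 8 9 11 7)(1 16 2 12 17 3)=[8, 16, 12, 1, 4, 5, 6, 0, 9, 11, 10, 7, 17, 13, 14, 15, 2, 3]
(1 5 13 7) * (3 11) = (1 5 13 7)(3 11) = [0, 5, 2, 11, 4, 13, 6, 1, 8, 9, 10, 3, 12, 7]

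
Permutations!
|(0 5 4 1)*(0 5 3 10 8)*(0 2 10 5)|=|(0 3 5 4 1)(2 10 8)|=15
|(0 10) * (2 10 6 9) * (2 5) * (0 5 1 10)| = |(0 6 9 1 10 5 2)| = 7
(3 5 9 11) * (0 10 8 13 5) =(0 10 8 13 5 9 11 3) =[10, 1, 2, 0, 4, 9, 6, 7, 13, 11, 8, 3, 12, 5]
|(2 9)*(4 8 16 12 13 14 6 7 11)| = 18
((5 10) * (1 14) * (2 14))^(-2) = ((1 2 14)(5 10))^(-2) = (1 2 14)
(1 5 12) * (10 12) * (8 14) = (1 5 10 12)(8 14) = [0, 5, 2, 3, 4, 10, 6, 7, 14, 9, 12, 11, 1, 13, 8]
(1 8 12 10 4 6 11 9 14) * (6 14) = (1 8 12 10 4 14)(6 11 9) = [0, 8, 2, 3, 14, 5, 11, 7, 12, 6, 4, 9, 10, 13, 1]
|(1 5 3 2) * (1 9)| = 5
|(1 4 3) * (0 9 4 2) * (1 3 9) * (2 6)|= 4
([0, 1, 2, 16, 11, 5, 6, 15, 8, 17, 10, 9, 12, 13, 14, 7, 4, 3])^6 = [0, 1, 2, 3, 4, 5, 6, 7, 8, 9, 10, 11, 12, 13, 14, 15, 16, 17]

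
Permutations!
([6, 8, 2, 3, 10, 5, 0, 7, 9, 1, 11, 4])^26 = [0, 9, 2, 3, 11, 5, 6, 7, 1, 8, 4, 10]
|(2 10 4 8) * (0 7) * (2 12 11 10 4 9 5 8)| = |(0 7)(2 4)(5 8 12 11 10 9)| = 6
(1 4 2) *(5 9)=(1 4 2)(5 9)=[0, 4, 1, 3, 2, 9, 6, 7, 8, 5]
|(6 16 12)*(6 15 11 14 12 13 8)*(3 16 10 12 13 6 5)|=|(3 16 6 10 12 15 11 14 13 8 5)|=11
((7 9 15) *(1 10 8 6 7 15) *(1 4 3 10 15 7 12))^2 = ((1 15 7 9 4 3 10 8 6 12))^2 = (1 7 4 10 6)(3 8 12 15 9)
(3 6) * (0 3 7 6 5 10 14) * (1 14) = (0 3 5 10 1 14)(6 7) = [3, 14, 2, 5, 4, 10, 7, 6, 8, 9, 1, 11, 12, 13, 0]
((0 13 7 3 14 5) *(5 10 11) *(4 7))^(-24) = (0 7 10)(3 11 13)(4 14 5)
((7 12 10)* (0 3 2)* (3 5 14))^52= ((0 5 14 3 2)(7 12 10))^52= (0 14 2 5 3)(7 12 10)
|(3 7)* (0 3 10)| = |(0 3 7 10)| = 4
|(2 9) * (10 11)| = 2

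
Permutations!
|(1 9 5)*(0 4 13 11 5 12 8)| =|(0 4 13 11 5 1 9 12 8)| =9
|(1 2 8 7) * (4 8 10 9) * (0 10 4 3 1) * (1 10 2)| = 15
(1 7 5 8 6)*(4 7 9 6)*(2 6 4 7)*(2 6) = (1 9 4 6)(5 8 7) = [0, 9, 2, 3, 6, 8, 1, 5, 7, 4]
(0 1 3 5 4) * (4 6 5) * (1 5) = (0 5 6 1 3 4) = [5, 3, 2, 4, 0, 6, 1]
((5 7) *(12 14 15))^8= ((5 7)(12 14 15))^8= (12 15 14)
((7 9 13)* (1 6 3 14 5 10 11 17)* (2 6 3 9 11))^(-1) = (1 17 11 7 13 9 6 2 10 5 14 3)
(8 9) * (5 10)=(5 10)(8 9)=[0, 1, 2, 3, 4, 10, 6, 7, 9, 8, 5]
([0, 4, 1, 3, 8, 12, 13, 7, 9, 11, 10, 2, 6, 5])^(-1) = [0, 2, 11, 3, 1, 13, 12, 7, 4, 8, 10, 9, 5, 6]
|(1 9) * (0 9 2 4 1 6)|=3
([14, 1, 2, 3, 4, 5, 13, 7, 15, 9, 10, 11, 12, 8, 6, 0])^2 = (0 6 8)(13 15 14)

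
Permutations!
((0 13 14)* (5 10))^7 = ((0 13 14)(5 10))^7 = (0 13 14)(5 10)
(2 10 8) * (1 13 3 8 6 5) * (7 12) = (1 13 3 8 2 10 6 5)(7 12) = [0, 13, 10, 8, 4, 1, 5, 12, 2, 9, 6, 11, 7, 3]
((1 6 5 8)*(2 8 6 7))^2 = (1 2)(7 8)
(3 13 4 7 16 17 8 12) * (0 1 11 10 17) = (0 1 11 10 17 8 12 3 13 4 7 16) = [1, 11, 2, 13, 7, 5, 6, 16, 12, 9, 17, 10, 3, 4, 14, 15, 0, 8]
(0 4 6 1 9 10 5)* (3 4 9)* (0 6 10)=(0 9)(1 3 4 10 5 6)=[9, 3, 2, 4, 10, 6, 1, 7, 8, 0, 5]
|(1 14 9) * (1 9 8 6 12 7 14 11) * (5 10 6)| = 14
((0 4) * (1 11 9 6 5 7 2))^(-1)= (0 4)(1 2 7 5 6 9 11)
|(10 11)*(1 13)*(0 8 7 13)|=10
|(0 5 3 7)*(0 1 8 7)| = 3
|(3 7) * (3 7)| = |(7)| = 1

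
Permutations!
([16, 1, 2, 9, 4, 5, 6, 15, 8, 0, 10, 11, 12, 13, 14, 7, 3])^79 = (0 9 3 16)(7 15)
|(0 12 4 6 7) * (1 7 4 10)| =10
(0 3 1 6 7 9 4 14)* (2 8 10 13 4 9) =(0 3 1 6 7 2 8 10 13 4 14) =[3, 6, 8, 1, 14, 5, 7, 2, 10, 9, 13, 11, 12, 4, 0]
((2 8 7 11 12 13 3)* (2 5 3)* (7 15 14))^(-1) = (2 13 12 11 7 14 15 8)(3 5)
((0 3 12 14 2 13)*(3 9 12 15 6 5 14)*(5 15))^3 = (0 3 2 9 5 13 12 14)(6 15)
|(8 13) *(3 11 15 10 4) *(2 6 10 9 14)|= 18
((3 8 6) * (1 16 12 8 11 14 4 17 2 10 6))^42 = ((1 16 12 8)(2 10 6 3 11 14 4 17))^42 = (1 12)(2 6 11 4)(3 14 17 10)(8 16)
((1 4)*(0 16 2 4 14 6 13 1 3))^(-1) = ((0 16 2 4 3)(1 14 6 13))^(-1) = (0 3 4 2 16)(1 13 6 14)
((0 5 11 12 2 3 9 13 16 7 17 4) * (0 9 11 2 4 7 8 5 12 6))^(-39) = (0 3 8 9)(2 16 4 6)(5 13 12 11)(7 17)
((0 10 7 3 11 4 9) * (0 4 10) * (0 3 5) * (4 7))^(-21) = ((0 3 11 10 4 9 7 5))^(-21) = (0 10 7 3 4 5 11 9)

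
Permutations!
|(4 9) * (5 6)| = |(4 9)(5 6)| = 2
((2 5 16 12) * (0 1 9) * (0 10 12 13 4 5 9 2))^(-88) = ((0 1 2 9 10 12)(4 5 16 13))^(-88) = (16)(0 2 10)(1 9 12)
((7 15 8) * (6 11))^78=(15)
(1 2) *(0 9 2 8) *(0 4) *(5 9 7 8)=(0 7 8 4)(1 5 9 2)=[7, 5, 1, 3, 0, 9, 6, 8, 4, 2]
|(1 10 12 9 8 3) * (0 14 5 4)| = |(0 14 5 4)(1 10 12 9 8 3)| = 12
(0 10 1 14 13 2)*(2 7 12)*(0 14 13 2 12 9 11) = [10, 13, 14, 3, 4, 5, 6, 9, 8, 11, 1, 0, 12, 7, 2] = (0 10 1 13 7 9 11)(2 14)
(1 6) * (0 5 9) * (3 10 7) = (0 5 9)(1 6)(3 10 7) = [5, 6, 2, 10, 4, 9, 1, 3, 8, 0, 7]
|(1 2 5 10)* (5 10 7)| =6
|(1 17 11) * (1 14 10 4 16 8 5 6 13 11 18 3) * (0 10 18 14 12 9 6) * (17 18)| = 30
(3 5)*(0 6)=(0 6)(3 5)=[6, 1, 2, 5, 4, 3, 0]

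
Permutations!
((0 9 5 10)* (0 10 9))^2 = (10)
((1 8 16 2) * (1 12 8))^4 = (16)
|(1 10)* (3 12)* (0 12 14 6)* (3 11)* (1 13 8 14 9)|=11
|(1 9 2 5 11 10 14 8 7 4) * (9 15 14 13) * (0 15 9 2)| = 40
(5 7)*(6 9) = (5 7)(6 9) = [0, 1, 2, 3, 4, 7, 9, 5, 8, 6]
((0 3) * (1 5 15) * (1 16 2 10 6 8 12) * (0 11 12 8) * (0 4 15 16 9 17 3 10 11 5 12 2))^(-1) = (0 16 5 3 17 9 15 4 6 10)(1 12)(2 11)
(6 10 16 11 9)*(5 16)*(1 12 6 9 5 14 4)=(1 12 6 10 14 4)(5 16 11)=[0, 12, 2, 3, 1, 16, 10, 7, 8, 9, 14, 5, 6, 13, 4, 15, 11]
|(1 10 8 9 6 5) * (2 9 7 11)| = 9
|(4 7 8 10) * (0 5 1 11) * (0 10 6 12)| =10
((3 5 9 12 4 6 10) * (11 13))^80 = ((3 5 9 12 4 6 10)(11 13))^80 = (13)(3 12 10 9 6 5 4)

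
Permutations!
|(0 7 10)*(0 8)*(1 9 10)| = 6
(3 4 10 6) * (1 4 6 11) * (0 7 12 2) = (0 7 12 2)(1 4 10 11)(3 6) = [7, 4, 0, 6, 10, 5, 3, 12, 8, 9, 11, 1, 2]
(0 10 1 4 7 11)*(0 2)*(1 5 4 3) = (0 10 5 4 7 11 2)(1 3) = [10, 3, 0, 1, 7, 4, 6, 11, 8, 9, 5, 2]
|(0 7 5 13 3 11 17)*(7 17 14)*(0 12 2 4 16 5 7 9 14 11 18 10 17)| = 10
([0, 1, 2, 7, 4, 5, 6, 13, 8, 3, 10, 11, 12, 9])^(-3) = [0, 1, 2, 7, 4, 5, 6, 13, 8, 3, 10, 11, 12, 9]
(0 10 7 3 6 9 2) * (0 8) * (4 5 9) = (0 10 7 3 6 4 5 9 2 8) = [10, 1, 8, 6, 5, 9, 4, 3, 0, 2, 7]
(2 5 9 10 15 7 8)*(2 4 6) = [0, 1, 5, 3, 6, 9, 2, 8, 4, 10, 15, 11, 12, 13, 14, 7] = (2 5 9 10 15 7 8 4 6)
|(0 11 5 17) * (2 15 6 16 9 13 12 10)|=|(0 11 5 17)(2 15 6 16 9 13 12 10)|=8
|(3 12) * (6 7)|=2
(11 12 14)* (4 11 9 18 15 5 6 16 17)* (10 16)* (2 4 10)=(2 4 11 12 14 9 18 15 5 6)(10 16 17)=[0, 1, 4, 3, 11, 6, 2, 7, 8, 18, 16, 12, 14, 13, 9, 5, 17, 10, 15]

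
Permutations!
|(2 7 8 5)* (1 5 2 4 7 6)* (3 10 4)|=9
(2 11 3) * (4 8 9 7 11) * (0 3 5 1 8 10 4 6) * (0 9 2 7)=(0 3 7 11 5 1 8 2 6 9)(4 10)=[3, 8, 6, 7, 10, 1, 9, 11, 2, 0, 4, 5]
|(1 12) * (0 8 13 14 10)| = |(0 8 13 14 10)(1 12)| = 10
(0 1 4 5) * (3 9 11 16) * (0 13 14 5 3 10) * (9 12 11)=(0 1 4 3 12 11 16 10)(5 13 14)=[1, 4, 2, 12, 3, 13, 6, 7, 8, 9, 0, 16, 11, 14, 5, 15, 10]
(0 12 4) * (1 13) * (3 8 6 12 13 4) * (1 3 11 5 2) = (0 13 3 8 6 12 11 5 2 1 4) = [13, 4, 1, 8, 0, 2, 12, 7, 6, 9, 10, 5, 11, 3]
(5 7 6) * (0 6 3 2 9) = (0 6 5 7 3 2 9) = [6, 1, 9, 2, 4, 7, 5, 3, 8, 0]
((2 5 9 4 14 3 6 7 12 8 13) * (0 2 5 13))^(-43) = (0 4 12 5 6 2 14 8 9 7 13 3)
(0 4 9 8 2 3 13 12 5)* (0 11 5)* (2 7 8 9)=(0 4 2 3 13 12)(5 11)(7 8)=[4, 1, 3, 13, 2, 11, 6, 8, 7, 9, 10, 5, 0, 12]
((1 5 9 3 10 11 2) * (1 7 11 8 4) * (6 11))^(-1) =(1 4 8 10 3 9 5)(2 11 6 7)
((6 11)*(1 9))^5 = (1 9)(6 11)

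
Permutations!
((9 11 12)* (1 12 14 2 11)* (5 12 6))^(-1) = (1 9 12 5 6)(2 14 11)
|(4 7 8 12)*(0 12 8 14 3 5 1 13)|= |(0 12 4 7 14 3 5 1 13)|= 9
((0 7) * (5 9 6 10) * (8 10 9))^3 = (10)(0 7)(6 9)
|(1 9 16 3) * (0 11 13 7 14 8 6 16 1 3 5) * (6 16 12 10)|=24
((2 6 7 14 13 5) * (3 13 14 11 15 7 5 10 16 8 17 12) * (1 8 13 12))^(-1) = (1 17 8)(2 5 6)(3 12)(7 15 11)(10 13 16) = ((1 8 17)(2 6 5)(3 12)(7 11 15)(10 16 13))^(-1)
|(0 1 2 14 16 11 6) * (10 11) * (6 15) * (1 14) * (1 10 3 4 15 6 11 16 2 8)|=10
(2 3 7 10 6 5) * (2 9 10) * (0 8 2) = (0 8 2 3 7)(5 9 10 6) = [8, 1, 3, 7, 4, 9, 5, 0, 2, 10, 6]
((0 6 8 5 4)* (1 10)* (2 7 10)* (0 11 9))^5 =((0 6 8 5 4 11 9)(1 2 7 10))^5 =(0 11 5 6 9 4 8)(1 2 7 10)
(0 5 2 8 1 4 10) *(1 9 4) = (0 5 2 8 9 4 10) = [5, 1, 8, 3, 10, 2, 6, 7, 9, 4, 0]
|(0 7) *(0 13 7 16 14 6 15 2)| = 6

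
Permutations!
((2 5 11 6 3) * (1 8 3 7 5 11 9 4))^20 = (11)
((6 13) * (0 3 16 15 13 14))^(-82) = ((0 3 16 15 13 6 14))^(-82) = (0 16 13 14 3 15 6)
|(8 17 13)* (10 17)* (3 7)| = |(3 7)(8 10 17 13)| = 4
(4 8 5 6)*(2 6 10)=(2 6 4 8 5 10)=[0, 1, 6, 3, 8, 10, 4, 7, 5, 9, 2]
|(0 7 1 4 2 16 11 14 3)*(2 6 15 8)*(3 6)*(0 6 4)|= |(0 7 1)(2 16 11 14 4 3 6 15 8)|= 9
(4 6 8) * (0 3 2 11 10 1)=[3, 0, 11, 2, 6, 5, 8, 7, 4, 9, 1, 10]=(0 3 2 11 10 1)(4 6 8)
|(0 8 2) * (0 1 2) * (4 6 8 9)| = |(0 9 4 6 8)(1 2)| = 10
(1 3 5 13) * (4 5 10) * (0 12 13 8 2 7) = (0 12 13 1 3 10 4 5 8 2 7) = [12, 3, 7, 10, 5, 8, 6, 0, 2, 9, 4, 11, 13, 1]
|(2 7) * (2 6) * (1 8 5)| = 3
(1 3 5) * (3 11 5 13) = [0, 11, 2, 13, 4, 1, 6, 7, 8, 9, 10, 5, 12, 3] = (1 11 5)(3 13)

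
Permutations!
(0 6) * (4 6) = (0 4 6) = [4, 1, 2, 3, 6, 5, 0]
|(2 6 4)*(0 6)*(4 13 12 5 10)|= 8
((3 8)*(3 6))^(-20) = ((3 8 6))^(-20) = (3 8 6)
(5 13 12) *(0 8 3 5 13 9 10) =(0 8 3 5 9 10)(12 13) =[8, 1, 2, 5, 4, 9, 6, 7, 3, 10, 0, 11, 13, 12]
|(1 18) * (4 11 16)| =6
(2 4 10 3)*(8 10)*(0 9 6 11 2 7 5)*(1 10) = (0 9 6 11 2 4 8 1 10 3 7 5) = [9, 10, 4, 7, 8, 0, 11, 5, 1, 6, 3, 2]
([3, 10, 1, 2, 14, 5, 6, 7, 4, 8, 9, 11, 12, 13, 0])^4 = (0 10 14 1 4 2 8 3 9)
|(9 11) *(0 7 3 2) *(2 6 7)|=6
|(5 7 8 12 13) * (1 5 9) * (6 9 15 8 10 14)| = 28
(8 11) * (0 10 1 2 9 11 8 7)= (0 10 1 2 9 11 7)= [10, 2, 9, 3, 4, 5, 6, 0, 8, 11, 1, 7]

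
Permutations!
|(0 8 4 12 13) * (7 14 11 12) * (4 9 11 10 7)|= |(0 8 9 11 12 13)(7 14 10)|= 6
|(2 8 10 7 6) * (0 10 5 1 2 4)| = 20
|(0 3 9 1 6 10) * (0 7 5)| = 8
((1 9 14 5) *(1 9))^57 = (14)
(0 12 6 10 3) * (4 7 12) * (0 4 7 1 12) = (0 7)(1 12 6 10 3 4) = [7, 12, 2, 4, 1, 5, 10, 0, 8, 9, 3, 11, 6]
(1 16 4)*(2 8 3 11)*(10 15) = (1 16 4)(2 8 3 11)(10 15) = [0, 16, 8, 11, 1, 5, 6, 7, 3, 9, 15, 2, 12, 13, 14, 10, 4]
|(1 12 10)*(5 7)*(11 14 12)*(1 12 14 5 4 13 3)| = 14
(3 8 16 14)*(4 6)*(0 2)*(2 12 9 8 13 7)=(0 12 9 8 16 14 3 13 7 2)(4 6)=[12, 1, 0, 13, 6, 5, 4, 2, 16, 8, 10, 11, 9, 7, 3, 15, 14]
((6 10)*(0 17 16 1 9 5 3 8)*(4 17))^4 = (0 1 8 16 3 17 5 4 9)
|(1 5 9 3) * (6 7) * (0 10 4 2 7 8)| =|(0 10 4 2 7 6 8)(1 5 9 3)| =28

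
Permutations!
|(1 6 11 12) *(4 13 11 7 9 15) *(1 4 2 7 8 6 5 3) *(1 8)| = 20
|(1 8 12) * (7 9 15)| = 3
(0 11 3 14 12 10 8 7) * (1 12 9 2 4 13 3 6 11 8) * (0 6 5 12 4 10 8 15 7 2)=(0 15 7 6 11 5 12 8 2 10 1 4 13 3 14 9)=[15, 4, 10, 14, 13, 12, 11, 6, 2, 0, 1, 5, 8, 3, 9, 7]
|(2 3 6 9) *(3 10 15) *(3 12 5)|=|(2 10 15 12 5 3 6 9)|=8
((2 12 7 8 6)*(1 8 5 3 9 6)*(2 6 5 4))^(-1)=(1 8)(2 4 7 12)(3 5 9)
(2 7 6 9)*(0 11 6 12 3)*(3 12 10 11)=[3, 1, 7, 0, 4, 5, 9, 10, 8, 2, 11, 6, 12]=(12)(0 3)(2 7 10 11 6 9)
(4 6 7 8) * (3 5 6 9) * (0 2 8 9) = [2, 1, 8, 5, 0, 6, 7, 9, 4, 3] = (0 2 8 4)(3 5 6 7 9)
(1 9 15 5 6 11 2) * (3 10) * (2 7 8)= (1 9 15 5 6 11 7 8 2)(3 10)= [0, 9, 1, 10, 4, 6, 11, 8, 2, 15, 3, 7, 12, 13, 14, 5]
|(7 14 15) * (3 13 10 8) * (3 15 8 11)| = 4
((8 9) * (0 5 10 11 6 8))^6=((0 5 10 11 6 8 9))^6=(0 9 8 6 11 10 5)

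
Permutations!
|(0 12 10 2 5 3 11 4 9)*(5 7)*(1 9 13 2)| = |(0 12 10 1 9)(2 7 5 3 11 4 13)| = 35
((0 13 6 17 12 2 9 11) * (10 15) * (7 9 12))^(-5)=((0 13 6 17 7 9 11)(2 12)(10 15))^(-5)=(0 6 7 11 13 17 9)(2 12)(10 15)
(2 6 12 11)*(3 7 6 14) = (2 14 3 7 6 12 11) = [0, 1, 14, 7, 4, 5, 12, 6, 8, 9, 10, 2, 11, 13, 3]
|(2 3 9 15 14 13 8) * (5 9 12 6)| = |(2 3 12 6 5 9 15 14 13 8)| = 10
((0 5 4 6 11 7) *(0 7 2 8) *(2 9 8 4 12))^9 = ((0 5 12 2 4 6 11 9 8))^9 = (12)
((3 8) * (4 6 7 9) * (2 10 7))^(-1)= (2 6 4 9 7 10)(3 8)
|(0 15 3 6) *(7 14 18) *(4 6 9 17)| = 21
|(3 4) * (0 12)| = |(0 12)(3 4)| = 2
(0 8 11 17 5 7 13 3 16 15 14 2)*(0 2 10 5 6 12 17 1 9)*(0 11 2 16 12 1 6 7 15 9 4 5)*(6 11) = (0 8 2 16 9 6 1 4 5 15 14 10)(3 12 17 7 13) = [8, 4, 16, 12, 5, 15, 1, 13, 2, 6, 0, 11, 17, 3, 10, 14, 9, 7]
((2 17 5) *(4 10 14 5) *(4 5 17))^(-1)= ((2 4 10 14 17 5))^(-1)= (2 5 17 14 10 4)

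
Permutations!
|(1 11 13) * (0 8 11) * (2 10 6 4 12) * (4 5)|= |(0 8 11 13 1)(2 10 6 5 4 12)|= 30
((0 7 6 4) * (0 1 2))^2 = (0 6 1)(2 7 4)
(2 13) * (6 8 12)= (2 13)(6 8 12)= [0, 1, 13, 3, 4, 5, 8, 7, 12, 9, 10, 11, 6, 2]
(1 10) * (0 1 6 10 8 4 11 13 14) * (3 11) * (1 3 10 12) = (0 3 11 13 14)(1 8 4 10 6 12) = [3, 8, 2, 11, 10, 5, 12, 7, 4, 9, 6, 13, 1, 14, 0]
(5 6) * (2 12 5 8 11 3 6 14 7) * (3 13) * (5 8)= (2 12 8 11 13 3 6 5 14 7)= [0, 1, 12, 6, 4, 14, 5, 2, 11, 9, 10, 13, 8, 3, 7]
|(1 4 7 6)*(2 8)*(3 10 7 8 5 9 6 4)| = 10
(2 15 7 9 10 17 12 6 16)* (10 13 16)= (2 15 7 9 13 16)(6 10 17 12)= [0, 1, 15, 3, 4, 5, 10, 9, 8, 13, 17, 11, 6, 16, 14, 7, 2, 12]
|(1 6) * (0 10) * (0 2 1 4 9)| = 7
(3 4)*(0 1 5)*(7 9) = (0 1 5)(3 4)(7 9) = [1, 5, 2, 4, 3, 0, 6, 9, 8, 7]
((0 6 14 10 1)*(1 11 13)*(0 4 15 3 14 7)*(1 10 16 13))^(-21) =((0 6 7)(1 4 15 3 14 16 13 10 11))^(-21) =(1 13 3)(4 10 14)(11 16 15)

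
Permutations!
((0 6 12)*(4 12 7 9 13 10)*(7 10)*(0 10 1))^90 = (13)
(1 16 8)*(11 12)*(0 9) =[9, 16, 2, 3, 4, 5, 6, 7, 1, 0, 10, 12, 11, 13, 14, 15, 8] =(0 9)(1 16 8)(11 12)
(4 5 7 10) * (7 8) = [0, 1, 2, 3, 5, 8, 6, 10, 7, 9, 4] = (4 5 8 7 10)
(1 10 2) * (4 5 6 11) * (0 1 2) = (0 1 10)(4 5 6 11) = [1, 10, 2, 3, 5, 6, 11, 7, 8, 9, 0, 4]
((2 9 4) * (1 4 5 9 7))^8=((1 4 2 7)(5 9))^8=(9)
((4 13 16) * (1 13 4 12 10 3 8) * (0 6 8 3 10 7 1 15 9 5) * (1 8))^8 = (0 15 12 1 5 8 16 6 9 7 13)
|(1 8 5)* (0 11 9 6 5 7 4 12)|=|(0 11 9 6 5 1 8 7 4 12)|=10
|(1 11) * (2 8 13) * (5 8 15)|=10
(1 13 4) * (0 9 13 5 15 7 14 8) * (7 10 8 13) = (0 9 7 14 13 4 1 5 15 10 8) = [9, 5, 2, 3, 1, 15, 6, 14, 0, 7, 8, 11, 12, 4, 13, 10]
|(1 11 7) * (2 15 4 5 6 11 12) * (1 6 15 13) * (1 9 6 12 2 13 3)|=|(1 2 3)(4 5 15)(6 11 7 12 13 9)|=6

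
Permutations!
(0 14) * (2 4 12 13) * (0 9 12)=(0 14 9 12 13 2 4)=[14, 1, 4, 3, 0, 5, 6, 7, 8, 12, 10, 11, 13, 2, 9]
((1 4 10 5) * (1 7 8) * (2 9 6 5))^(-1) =((1 4 10 2 9 6 5 7 8))^(-1) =(1 8 7 5 6 9 2 10 4)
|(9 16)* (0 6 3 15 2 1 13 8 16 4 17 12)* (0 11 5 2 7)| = 55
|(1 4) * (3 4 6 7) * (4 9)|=6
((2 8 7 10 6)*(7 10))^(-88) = (10)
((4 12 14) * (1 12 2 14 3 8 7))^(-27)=(14)(1 8 12 7 3)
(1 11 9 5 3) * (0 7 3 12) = (0 7 3 1 11 9 5 12) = [7, 11, 2, 1, 4, 12, 6, 3, 8, 5, 10, 9, 0]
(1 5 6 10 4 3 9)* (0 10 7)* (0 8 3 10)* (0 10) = (0 10 4)(1 5 6 7 8 3 9) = [10, 5, 2, 9, 0, 6, 7, 8, 3, 1, 4]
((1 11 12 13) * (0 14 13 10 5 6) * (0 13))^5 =(0 14)(1 6 10 11 13 5 12)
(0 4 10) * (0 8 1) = (0 4 10 8 1) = [4, 0, 2, 3, 10, 5, 6, 7, 1, 9, 8]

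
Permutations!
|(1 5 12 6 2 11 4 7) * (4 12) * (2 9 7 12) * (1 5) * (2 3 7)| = 9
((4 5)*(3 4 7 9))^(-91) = ((3 4 5 7 9))^(-91) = (3 9 7 5 4)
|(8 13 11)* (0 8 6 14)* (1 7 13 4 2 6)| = 12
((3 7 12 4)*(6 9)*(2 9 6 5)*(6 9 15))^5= ((2 15 6 9 5)(3 7 12 4))^5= (15)(3 7 12 4)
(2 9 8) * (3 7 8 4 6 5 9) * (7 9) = (2 3 9 4 6 5 7 8) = [0, 1, 3, 9, 6, 7, 5, 8, 2, 4]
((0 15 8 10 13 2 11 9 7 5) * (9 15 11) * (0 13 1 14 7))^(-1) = ((0 11 15 8 10 1 14 7 5 13 2 9))^(-1) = (0 9 2 13 5 7 14 1 10 8 15 11)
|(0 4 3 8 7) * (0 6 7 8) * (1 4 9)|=10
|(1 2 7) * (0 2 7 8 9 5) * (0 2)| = |(1 7)(2 8 9 5)| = 4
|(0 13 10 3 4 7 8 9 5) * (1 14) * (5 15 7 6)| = |(0 13 10 3 4 6 5)(1 14)(7 8 9 15)| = 28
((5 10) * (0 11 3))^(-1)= ((0 11 3)(5 10))^(-1)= (0 3 11)(5 10)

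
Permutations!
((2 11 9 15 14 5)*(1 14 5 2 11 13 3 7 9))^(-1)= ((1 14 2 13 3 7 9 15 5 11))^(-1)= (1 11 5 15 9 7 3 13 2 14)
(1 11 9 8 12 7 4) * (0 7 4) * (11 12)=(0 7)(1 12 4)(8 11 9)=[7, 12, 2, 3, 1, 5, 6, 0, 11, 8, 10, 9, 4]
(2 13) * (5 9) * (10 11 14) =(2 13)(5 9)(10 11 14) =[0, 1, 13, 3, 4, 9, 6, 7, 8, 5, 11, 14, 12, 2, 10]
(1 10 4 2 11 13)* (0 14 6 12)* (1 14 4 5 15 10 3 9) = (0 4 2 11 13 14 6 12)(1 3 9)(5 15 10) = [4, 3, 11, 9, 2, 15, 12, 7, 8, 1, 5, 13, 0, 14, 6, 10]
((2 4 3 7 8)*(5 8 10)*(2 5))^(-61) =((2 4 3 7 10)(5 8))^(-61) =(2 10 7 3 4)(5 8)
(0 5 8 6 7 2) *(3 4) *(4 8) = (0 5 4 3 8 6 7 2) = [5, 1, 0, 8, 3, 4, 7, 2, 6]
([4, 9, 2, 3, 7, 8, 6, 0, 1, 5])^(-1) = [7, 8, 2, 3, 0, 9, 6, 4, 5, 1]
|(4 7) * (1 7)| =3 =|(1 7 4)|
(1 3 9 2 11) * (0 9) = [9, 3, 11, 0, 4, 5, 6, 7, 8, 2, 10, 1] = (0 9 2 11 1 3)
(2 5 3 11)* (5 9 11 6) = (2 9 11)(3 6 5) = [0, 1, 9, 6, 4, 3, 5, 7, 8, 11, 10, 2]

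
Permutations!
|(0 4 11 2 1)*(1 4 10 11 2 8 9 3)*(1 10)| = 10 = |(0 1)(2 4)(3 10 11 8 9)|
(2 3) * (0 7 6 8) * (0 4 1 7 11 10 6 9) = (0 11 10 6 8 4 1 7 9)(2 3) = [11, 7, 3, 2, 1, 5, 8, 9, 4, 0, 6, 10]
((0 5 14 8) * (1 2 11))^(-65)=((0 5 14 8)(1 2 11))^(-65)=(0 8 14 5)(1 2 11)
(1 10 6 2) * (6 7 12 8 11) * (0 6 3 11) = (0 6 2 1 10 7 12 8)(3 11) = [6, 10, 1, 11, 4, 5, 2, 12, 0, 9, 7, 3, 8]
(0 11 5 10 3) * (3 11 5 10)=(0 5 3)(10 11)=[5, 1, 2, 0, 4, 3, 6, 7, 8, 9, 11, 10]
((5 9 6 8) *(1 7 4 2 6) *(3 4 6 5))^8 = (1 9 5 2 4 3 8 6 7)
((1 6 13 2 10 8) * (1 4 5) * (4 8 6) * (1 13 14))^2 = (1 5 2 6)(4 13 10 14)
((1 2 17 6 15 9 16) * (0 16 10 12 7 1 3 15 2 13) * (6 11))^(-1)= (0 13 1 7 12 10 9 15 3 16)(2 6 11 17)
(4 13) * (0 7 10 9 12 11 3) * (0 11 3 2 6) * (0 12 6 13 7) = (2 13 4 7 10 9 6 12 3 11) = [0, 1, 13, 11, 7, 5, 12, 10, 8, 6, 9, 2, 3, 4]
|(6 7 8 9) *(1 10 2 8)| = 7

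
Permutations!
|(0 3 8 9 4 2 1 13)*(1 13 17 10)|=|(0 3 8 9 4 2 13)(1 17 10)|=21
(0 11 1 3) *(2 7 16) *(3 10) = (0 11 1 10 3)(2 7 16) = [11, 10, 7, 0, 4, 5, 6, 16, 8, 9, 3, 1, 12, 13, 14, 15, 2]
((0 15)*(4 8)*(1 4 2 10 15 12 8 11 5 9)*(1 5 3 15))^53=(0 2 4 15 8 1 3 12 10 11)(5 9)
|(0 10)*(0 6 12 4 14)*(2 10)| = |(0 2 10 6 12 4 14)| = 7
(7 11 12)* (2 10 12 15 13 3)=(2 10 12 7 11 15 13 3)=[0, 1, 10, 2, 4, 5, 6, 11, 8, 9, 12, 15, 7, 3, 14, 13]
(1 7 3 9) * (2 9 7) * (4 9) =[0, 2, 4, 7, 9, 5, 6, 3, 8, 1] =(1 2 4 9)(3 7)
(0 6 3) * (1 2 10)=(0 6 3)(1 2 10)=[6, 2, 10, 0, 4, 5, 3, 7, 8, 9, 1]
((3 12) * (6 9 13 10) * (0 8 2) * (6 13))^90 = (13)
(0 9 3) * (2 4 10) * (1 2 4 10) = (0 9 3)(1 2 10 4) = [9, 2, 10, 0, 1, 5, 6, 7, 8, 3, 4]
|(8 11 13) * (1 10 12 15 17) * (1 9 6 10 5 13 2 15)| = |(1 5 13 8 11 2 15 17 9 6 10 12)| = 12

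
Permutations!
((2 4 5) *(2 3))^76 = ((2 4 5 3))^76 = (5)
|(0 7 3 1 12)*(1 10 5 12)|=6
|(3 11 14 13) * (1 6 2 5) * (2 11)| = 8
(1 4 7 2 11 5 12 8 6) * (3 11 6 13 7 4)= (1 3 11 5 12 8 13 7 2 6)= [0, 3, 6, 11, 4, 12, 1, 2, 13, 9, 10, 5, 8, 7]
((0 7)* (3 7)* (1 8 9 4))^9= ((0 3 7)(1 8 9 4))^9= (1 8 9 4)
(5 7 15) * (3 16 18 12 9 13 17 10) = (3 16 18 12 9 13 17 10)(5 7 15) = [0, 1, 2, 16, 4, 7, 6, 15, 8, 13, 3, 11, 9, 17, 14, 5, 18, 10, 12]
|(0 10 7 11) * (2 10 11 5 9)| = 10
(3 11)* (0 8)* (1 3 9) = (0 8)(1 3 11 9) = [8, 3, 2, 11, 4, 5, 6, 7, 0, 1, 10, 9]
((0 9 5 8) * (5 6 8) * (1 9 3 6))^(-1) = (0 8 6 3)(1 9)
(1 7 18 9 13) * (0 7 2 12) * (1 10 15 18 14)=[7, 2, 12, 3, 4, 5, 6, 14, 8, 13, 15, 11, 0, 10, 1, 18, 16, 17, 9]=(0 7 14 1 2 12)(9 13 10 15 18)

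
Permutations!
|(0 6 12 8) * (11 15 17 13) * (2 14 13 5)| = |(0 6 12 8)(2 14 13 11 15 17 5)| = 28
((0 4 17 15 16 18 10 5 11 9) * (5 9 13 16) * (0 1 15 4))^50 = ((1 15 5 11 13 16 18 10 9)(4 17))^50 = (1 16 15 18 5 10 11 9 13)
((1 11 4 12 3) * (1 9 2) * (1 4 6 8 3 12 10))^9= (12)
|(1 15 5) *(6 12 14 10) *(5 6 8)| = 8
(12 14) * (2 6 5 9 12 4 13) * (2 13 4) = [0, 1, 6, 3, 4, 9, 5, 7, 8, 12, 10, 11, 14, 13, 2] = (2 6 5 9 12 14)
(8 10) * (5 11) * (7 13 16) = [0, 1, 2, 3, 4, 11, 6, 13, 10, 9, 8, 5, 12, 16, 14, 15, 7] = (5 11)(7 13 16)(8 10)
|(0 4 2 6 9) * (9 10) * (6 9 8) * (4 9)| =6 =|(0 9)(2 4)(6 10 8)|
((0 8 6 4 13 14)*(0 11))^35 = ((0 8 6 4 13 14 11))^35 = (14)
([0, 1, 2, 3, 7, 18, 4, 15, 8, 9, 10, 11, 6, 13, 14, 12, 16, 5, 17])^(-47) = (4 12 7 6 15)(5 18 17)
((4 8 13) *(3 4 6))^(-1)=(3 6 13 8 4)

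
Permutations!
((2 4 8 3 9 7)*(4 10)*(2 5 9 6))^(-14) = (2 3 4)(5 9 7)(6 8 10)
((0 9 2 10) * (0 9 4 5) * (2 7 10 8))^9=(10)(2 8)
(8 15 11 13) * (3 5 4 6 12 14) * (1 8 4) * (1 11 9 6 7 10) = (1 8 15 9 6 12 14 3 5 11 13 4 7 10) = [0, 8, 2, 5, 7, 11, 12, 10, 15, 6, 1, 13, 14, 4, 3, 9]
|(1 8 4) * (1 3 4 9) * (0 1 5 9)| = |(0 1 8)(3 4)(5 9)| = 6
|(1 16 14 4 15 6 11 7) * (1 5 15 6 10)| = |(1 16 14 4 6 11 7 5 15 10)| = 10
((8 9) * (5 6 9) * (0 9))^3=((0 9 8 5 6))^3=(0 5 9 6 8)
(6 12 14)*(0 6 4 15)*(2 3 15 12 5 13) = (0 6 5 13 2 3 15)(4 12 14) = [6, 1, 3, 15, 12, 13, 5, 7, 8, 9, 10, 11, 14, 2, 4, 0]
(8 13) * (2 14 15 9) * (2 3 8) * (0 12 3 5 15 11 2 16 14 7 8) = (0 12 3)(2 7 8 13 16 14 11)(5 15 9) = [12, 1, 7, 0, 4, 15, 6, 8, 13, 5, 10, 2, 3, 16, 11, 9, 14]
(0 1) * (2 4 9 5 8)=[1, 0, 4, 3, 9, 8, 6, 7, 2, 5]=(0 1)(2 4 9 5 8)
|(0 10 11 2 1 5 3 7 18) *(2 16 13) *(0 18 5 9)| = |(18)(0 10 11 16 13 2 1 9)(3 7 5)| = 24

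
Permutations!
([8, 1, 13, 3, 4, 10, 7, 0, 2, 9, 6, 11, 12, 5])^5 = (0 10 2 7 5 8 6 13)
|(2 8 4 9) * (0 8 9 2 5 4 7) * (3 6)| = |(0 8 7)(2 9 5 4)(3 6)| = 12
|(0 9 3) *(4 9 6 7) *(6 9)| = 3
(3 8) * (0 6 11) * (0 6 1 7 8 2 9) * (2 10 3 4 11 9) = (0 1 7 8 4 11 6 9)(3 10) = [1, 7, 2, 10, 11, 5, 9, 8, 4, 0, 3, 6]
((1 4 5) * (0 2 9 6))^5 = ((0 2 9 6)(1 4 5))^5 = (0 2 9 6)(1 5 4)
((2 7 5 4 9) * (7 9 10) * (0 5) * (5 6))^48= (10)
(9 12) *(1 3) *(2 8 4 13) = [0, 3, 8, 1, 13, 5, 6, 7, 4, 12, 10, 11, 9, 2] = (1 3)(2 8 4 13)(9 12)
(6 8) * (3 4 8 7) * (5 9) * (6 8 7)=(3 4 7)(5 9)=[0, 1, 2, 4, 7, 9, 6, 3, 8, 5]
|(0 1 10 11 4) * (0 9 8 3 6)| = |(0 1 10 11 4 9 8 3 6)| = 9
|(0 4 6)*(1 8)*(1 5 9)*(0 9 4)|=6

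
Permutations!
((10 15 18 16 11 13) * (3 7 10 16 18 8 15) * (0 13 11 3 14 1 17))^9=(18)(8 15)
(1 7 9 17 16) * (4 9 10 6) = (1 7 10 6 4 9 17 16) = [0, 7, 2, 3, 9, 5, 4, 10, 8, 17, 6, 11, 12, 13, 14, 15, 1, 16]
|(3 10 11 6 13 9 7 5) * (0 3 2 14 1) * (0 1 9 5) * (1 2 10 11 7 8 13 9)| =|(0 3 11 6 9 8 13 5 10 7)(1 2 14)| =30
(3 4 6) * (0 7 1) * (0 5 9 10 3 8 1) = (0 7)(1 5 9 10 3 4 6 8) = [7, 5, 2, 4, 6, 9, 8, 0, 1, 10, 3]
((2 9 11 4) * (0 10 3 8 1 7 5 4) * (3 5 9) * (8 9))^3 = (0 4 9 10 2 11 5 3)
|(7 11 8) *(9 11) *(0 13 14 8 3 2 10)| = 10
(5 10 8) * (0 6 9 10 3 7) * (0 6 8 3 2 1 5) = (0 8)(1 5 2)(3 7 6 9 10) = [8, 5, 1, 7, 4, 2, 9, 6, 0, 10, 3]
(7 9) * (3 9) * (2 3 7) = [0, 1, 3, 9, 4, 5, 6, 7, 8, 2] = (2 3 9)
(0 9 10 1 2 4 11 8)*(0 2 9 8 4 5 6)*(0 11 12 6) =(0 8 2 5)(1 9 10)(4 12 6 11) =[8, 9, 5, 3, 12, 0, 11, 7, 2, 10, 1, 4, 6]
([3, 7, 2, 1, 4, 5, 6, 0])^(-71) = [3, 7, 2, 1, 4, 5, 6, 0]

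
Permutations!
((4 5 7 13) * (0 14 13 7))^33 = (0 4 14 5 13)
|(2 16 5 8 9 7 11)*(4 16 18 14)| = 10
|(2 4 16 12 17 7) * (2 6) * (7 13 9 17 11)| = |(2 4 16 12 11 7 6)(9 17 13)| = 21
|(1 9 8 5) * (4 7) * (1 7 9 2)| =|(1 2)(4 9 8 5 7)| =10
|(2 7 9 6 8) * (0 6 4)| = 7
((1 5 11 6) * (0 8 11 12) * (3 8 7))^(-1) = (0 12 5 1 6 11 8 3 7)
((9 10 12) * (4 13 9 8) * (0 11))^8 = (4 9 12)(8 13 10)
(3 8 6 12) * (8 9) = (3 9 8 6 12) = [0, 1, 2, 9, 4, 5, 12, 7, 6, 8, 10, 11, 3]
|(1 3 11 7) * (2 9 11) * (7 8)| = 7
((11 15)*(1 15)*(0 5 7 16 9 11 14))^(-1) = ((0 5 7 16 9 11 1 15 14))^(-1) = (0 14 15 1 11 9 16 7 5)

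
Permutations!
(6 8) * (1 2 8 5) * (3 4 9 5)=[0, 2, 8, 4, 9, 1, 3, 7, 6, 5]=(1 2 8 6 3 4 9 5)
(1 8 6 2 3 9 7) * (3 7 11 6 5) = [0, 8, 7, 9, 4, 3, 2, 1, 5, 11, 10, 6] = (1 8 5 3 9 11 6 2 7)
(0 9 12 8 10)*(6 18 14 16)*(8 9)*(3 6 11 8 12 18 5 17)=[12, 1, 2, 6, 4, 17, 5, 7, 10, 18, 0, 8, 9, 13, 16, 15, 11, 3, 14]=(0 12 9 18 14 16 11 8 10)(3 6 5 17)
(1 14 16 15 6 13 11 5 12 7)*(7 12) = (1 14 16 15 6 13 11 5 7) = [0, 14, 2, 3, 4, 7, 13, 1, 8, 9, 10, 5, 12, 11, 16, 6, 15]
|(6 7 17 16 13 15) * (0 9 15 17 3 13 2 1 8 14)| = |(0 9 15 6 7 3 13 17 16 2 1 8 14)| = 13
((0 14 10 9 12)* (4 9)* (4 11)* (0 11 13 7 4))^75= (0 13 9)(4 11 10)(7 12 14)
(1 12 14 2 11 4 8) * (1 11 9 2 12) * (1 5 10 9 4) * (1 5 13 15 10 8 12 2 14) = (1 13 15 10 9 14 2 4 12)(5 8 11) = [0, 13, 4, 3, 12, 8, 6, 7, 11, 14, 9, 5, 1, 15, 2, 10]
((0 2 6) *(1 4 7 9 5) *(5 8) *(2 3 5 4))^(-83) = (0 3 5 1 2 6)(4 7 9 8) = ((0 3 5 1 2 6)(4 7 9 8))^(-83)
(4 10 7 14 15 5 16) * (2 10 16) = (2 10 7 14 15 5)(4 16) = [0, 1, 10, 3, 16, 2, 6, 14, 8, 9, 7, 11, 12, 13, 15, 5, 4]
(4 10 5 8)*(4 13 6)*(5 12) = (4 10 12 5 8 13 6) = [0, 1, 2, 3, 10, 8, 4, 7, 13, 9, 12, 11, 5, 6]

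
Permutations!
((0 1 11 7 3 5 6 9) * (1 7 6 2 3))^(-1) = (0 9 6 11 1 7)(2 5 3)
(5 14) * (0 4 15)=[4, 1, 2, 3, 15, 14, 6, 7, 8, 9, 10, 11, 12, 13, 5, 0]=(0 4 15)(5 14)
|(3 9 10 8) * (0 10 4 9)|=4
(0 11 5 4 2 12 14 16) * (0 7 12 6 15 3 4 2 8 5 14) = (0 11 14 16 7 12)(2 6 15 3 4 8 5) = [11, 1, 6, 4, 8, 2, 15, 12, 5, 9, 10, 14, 0, 13, 16, 3, 7]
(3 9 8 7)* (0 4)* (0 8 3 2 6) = (0 4 8 7 2 6)(3 9) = [4, 1, 6, 9, 8, 5, 0, 2, 7, 3]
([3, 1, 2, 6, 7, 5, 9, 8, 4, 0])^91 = (0 9 6 3)(4 7 8)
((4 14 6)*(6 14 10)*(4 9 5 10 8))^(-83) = (14)(4 8)(5 10 6 9)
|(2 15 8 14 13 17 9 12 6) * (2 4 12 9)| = |(2 15 8 14 13 17)(4 12 6)| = 6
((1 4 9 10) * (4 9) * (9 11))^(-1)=(1 10 9 11)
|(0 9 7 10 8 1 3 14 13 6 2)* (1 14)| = |(0 9 7 10 8 14 13 6 2)(1 3)| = 18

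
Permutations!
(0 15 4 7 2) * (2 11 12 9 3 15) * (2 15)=[15, 1, 0, 2, 7, 5, 6, 11, 8, 3, 10, 12, 9, 13, 14, 4]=(0 15 4 7 11 12 9 3 2)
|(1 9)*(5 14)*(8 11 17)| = |(1 9)(5 14)(8 11 17)| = 6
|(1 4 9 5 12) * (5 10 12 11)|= 10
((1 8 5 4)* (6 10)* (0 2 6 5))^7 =(0 8 1 4 5 10 6 2)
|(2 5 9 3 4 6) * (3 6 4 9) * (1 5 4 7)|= 8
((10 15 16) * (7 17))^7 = ((7 17)(10 15 16))^7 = (7 17)(10 15 16)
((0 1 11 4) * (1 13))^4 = ((0 13 1 11 4))^4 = (0 4 11 1 13)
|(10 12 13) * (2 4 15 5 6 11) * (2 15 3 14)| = 12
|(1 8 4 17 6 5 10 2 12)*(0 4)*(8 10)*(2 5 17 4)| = 14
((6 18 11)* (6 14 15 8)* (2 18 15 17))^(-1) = (2 17 14 11 18)(6 8 15)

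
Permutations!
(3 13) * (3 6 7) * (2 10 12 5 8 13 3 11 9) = [0, 1, 10, 3, 4, 8, 7, 11, 13, 2, 12, 9, 5, 6] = (2 10 12 5 8 13 6 7 11 9)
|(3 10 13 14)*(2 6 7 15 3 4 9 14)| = |(2 6 7 15 3 10 13)(4 9 14)| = 21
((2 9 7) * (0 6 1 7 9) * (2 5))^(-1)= ((9)(0 6 1 7 5 2))^(-1)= (9)(0 2 5 7 1 6)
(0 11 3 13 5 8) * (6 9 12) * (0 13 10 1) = (0 11 3 10 1)(5 8 13)(6 9 12) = [11, 0, 2, 10, 4, 8, 9, 7, 13, 12, 1, 3, 6, 5]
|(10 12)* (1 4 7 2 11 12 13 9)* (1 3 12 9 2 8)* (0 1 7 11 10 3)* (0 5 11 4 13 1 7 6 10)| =24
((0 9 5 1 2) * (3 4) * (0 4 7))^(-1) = (0 7 3 4 2 1 5 9)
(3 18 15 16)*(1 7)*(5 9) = (1 7)(3 18 15 16)(5 9) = [0, 7, 2, 18, 4, 9, 6, 1, 8, 5, 10, 11, 12, 13, 14, 16, 3, 17, 15]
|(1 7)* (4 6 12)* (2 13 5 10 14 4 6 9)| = |(1 7)(2 13 5 10 14 4 9)(6 12)| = 14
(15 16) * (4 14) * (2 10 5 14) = [0, 1, 10, 3, 2, 14, 6, 7, 8, 9, 5, 11, 12, 13, 4, 16, 15] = (2 10 5 14 4)(15 16)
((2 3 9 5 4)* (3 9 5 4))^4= (2 9 4)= ((2 9 4)(3 5))^4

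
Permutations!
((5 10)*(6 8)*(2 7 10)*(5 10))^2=((10)(2 7 5)(6 8))^2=(10)(2 5 7)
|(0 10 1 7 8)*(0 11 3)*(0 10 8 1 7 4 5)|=9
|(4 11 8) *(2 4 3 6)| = 6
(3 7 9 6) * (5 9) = (3 7 5 9 6) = [0, 1, 2, 7, 4, 9, 3, 5, 8, 6]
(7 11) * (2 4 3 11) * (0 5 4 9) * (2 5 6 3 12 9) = (0 6 3 11 7 5 4 12 9) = [6, 1, 2, 11, 12, 4, 3, 5, 8, 0, 10, 7, 9]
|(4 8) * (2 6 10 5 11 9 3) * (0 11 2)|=4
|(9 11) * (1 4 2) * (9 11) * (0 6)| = |(11)(0 6)(1 4 2)| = 6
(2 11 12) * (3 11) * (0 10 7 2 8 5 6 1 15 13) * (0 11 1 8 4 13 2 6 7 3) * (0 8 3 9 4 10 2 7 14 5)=(0 2 8)(1 15 7 6 3)(4 13 11 12 10 9)(5 14)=[2, 15, 8, 1, 13, 14, 3, 6, 0, 4, 9, 12, 10, 11, 5, 7]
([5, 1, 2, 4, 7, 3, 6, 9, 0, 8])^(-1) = (0 8 9 7 4 3 5)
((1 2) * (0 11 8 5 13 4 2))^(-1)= (0 1 2 4 13 5 8 11)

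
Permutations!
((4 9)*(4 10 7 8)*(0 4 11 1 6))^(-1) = (0 6 1 11 8 7 10 9 4)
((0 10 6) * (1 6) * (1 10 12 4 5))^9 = ((0 12 4 5 1 6))^9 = (0 5)(1 12)(4 6)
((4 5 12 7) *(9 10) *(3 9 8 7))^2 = (3 10 7 5)(4 12 9 8)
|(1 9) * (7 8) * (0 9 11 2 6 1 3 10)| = 4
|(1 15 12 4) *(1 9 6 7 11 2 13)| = 10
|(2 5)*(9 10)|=2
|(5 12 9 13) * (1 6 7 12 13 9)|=4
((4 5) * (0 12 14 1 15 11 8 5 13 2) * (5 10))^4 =((0 12 14 1 15 11 8 10 5 4 13 2))^4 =(0 15 5)(1 10 2)(4 12 11)(8 13 14)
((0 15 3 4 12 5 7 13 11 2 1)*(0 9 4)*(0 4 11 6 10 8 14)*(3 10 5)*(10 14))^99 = (15)(1 2 11 9)(5 6 13 7)(8 10)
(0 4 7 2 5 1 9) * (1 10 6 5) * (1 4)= [1, 9, 4, 3, 7, 10, 5, 2, 8, 0, 6]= (0 1 9)(2 4 7)(5 10 6)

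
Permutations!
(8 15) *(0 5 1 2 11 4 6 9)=(0 5 1 2 11 4 6 9)(8 15)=[5, 2, 11, 3, 6, 1, 9, 7, 15, 0, 10, 4, 12, 13, 14, 8]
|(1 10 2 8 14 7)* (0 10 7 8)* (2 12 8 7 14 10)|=|(0 2)(1 14 7)(8 10 12)|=6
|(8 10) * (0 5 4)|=6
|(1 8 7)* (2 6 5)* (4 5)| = 12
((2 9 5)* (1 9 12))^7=(1 5 12 9 2)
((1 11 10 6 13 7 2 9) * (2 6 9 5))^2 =(1 10)(6 7 13)(9 11)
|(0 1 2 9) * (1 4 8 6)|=|(0 4 8 6 1 2 9)|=7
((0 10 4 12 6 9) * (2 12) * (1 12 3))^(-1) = (0 9 6 12 1 3 2 4 10)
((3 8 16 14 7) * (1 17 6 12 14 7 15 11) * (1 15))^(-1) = (1 14 12 6 17)(3 7 16 8)(11 15)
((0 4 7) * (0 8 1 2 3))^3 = ((0 4 7 8 1 2 3))^3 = (0 8 3 7 2 4 1)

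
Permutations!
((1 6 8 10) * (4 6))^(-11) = ((1 4 6 8 10))^(-11) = (1 10 8 6 4)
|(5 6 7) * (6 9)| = |(5 9 6 7)| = 4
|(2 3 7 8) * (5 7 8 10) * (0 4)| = |(0 4)(2 3 8)(5 7 10)| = 6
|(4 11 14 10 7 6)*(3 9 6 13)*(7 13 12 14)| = 10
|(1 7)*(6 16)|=2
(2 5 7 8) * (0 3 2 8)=(8)(0 3 2 5 7)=[3, 1, 5, 2, 4, 7, 6, 0, 8]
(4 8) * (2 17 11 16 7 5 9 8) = (2 17 11 16 7 5 9 8 4) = [0, 1, 17, 3, 2, 9, 6, 5, 4, 8, 10, 16, 12, 13, 14, 15, 7, 11]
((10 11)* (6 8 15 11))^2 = ((6 8 15 11 10))^2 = (6 15 10 8 11)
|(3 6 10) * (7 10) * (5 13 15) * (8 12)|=12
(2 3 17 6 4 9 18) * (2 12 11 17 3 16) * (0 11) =[11, 1, 16, 3, 9, 5, 4, 7, 8, 18, 10, 17, 0, 13, 14, 15, 2, 6, 12] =(0 11 17 6 4 9 18 12)(2 16)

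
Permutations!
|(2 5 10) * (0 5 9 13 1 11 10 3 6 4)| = |(0 5 3 6 4)(1 11 10 2 9 13)| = 30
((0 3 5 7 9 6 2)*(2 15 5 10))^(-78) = ((0 3 10 2)(5 7 9 6 15))^(-78) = (0 10)(2 3)(5 9 15 7 6)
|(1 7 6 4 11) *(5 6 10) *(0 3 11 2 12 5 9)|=|(0 3 11 1 7 10 9)(2 12 5 6 4)|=35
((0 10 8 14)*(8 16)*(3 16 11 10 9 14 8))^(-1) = (0 14 9)(3 16)(10 11)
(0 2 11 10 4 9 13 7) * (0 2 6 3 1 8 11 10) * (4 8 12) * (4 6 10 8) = [10, 12, 8, 1, 9, 5, 3, 2, 11, 13, 4, 0, 6, 7] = (0 10 4 9 13 7 2 8 11)(1 12 6 3)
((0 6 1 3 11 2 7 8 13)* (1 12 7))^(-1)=(0 13 8 7 12 6)(1 2 11 3)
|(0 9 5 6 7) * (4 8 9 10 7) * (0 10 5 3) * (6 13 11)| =|(0 5 13 11 6 4 8 9 3)(7 10)| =18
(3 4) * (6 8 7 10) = [0, 1, 2, 4, 3, 5, 8, 10, 7, 9, 6] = (3 4)(6 8 7 10)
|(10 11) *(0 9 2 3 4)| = |(0 9 2 3 4)(10 11)| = 10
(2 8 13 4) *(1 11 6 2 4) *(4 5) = (1 11 6 2 8 13)(4 5) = [0, 11, 8, 3, 5, 4, 2, 7, 13, 9, 10, 6, 12, 1]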